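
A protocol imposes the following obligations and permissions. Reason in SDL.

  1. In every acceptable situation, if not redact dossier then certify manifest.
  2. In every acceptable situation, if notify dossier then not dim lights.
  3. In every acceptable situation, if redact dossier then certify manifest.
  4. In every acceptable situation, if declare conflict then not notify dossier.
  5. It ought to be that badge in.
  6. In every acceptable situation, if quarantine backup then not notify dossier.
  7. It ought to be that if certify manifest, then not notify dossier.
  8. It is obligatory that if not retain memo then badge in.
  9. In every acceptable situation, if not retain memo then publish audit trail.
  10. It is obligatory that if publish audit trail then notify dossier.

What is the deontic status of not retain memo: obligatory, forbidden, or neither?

By case analysis on ¬redact_dossier: premise 1 gives O(¬redact_dossier → certify_manifest) and premise 3 gives O(redact_dossier → certify_manifest), so O(certify_manifest) either way.
Premise 7 is O(certify_manifest → ¬notify_dossier); since O(certify_manifest), deontic closure gives O(¬notify_dossier).
Premise 10, O(publish_audit_trail → notify_dossier), contraposes to O(¬notify_dossier → ¬publish_audit_trail); with O(¬notify_dossier) we get O(¬publish_audit_trail).
Premise 9 is O(¬retain_memo → publish_audit_trail); contrapositively O(¬publish_audit_trail → retain_memo). Since O(¬publish_audit_trail) holds, K gives O(retain_memo).
Premises 2, 4, 5, 6, 8 do not contribute to this derivation.
Thus O(retain_memo), which is F(¬retain_memo): ¬retain_memo is forbidden.

Forbidden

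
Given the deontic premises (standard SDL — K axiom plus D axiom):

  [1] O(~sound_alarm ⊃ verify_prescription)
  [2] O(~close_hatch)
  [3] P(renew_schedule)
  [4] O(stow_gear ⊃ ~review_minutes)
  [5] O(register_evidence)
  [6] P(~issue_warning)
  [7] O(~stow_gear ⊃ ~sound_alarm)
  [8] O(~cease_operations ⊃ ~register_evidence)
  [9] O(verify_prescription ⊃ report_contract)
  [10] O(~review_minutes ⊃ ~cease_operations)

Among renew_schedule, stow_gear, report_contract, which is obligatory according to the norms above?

Premise 5 states O(register_evidence) outright.
The contrapositive of premise 8 (O(~cease_operations ⊃ ~register_evidence)) is O(register_evidence ⊃ cease_operations), and O(register_evidence) is already established, so O(cease_operations).
Premise 10, O(~review_minutes ⊃ ~cease_operations), contraposes to O(cease_operations ⊃ review_minutes); with O(cease_operations) we get O(review_minutes).
Premise 4 is O(stow_gear ⊃ ~review_minutes); contrapositively O(review_minutes ⊃ ~stow_gear). Since O(review_minutes) holds, K gives O(~stow_gear).
Premise 7 is O(~stow_gear ⊃ ~sound_alarm); since O(~stow_gear), deontic closure gives O(~sound_alarm).
With premise 1, O(~sound_alarm ⊃ verify_prescription), the K-axiom yields O(verify_prescription).
Applying K to premise 9 (O(verify_prescription ⊃ report_contract)) and O(verify_prescription) yields O(report_contract).
So O(report_contract) holds — report_contract is obligatory. None of the other listed options is made obligatory by any chain of premises.

report_contract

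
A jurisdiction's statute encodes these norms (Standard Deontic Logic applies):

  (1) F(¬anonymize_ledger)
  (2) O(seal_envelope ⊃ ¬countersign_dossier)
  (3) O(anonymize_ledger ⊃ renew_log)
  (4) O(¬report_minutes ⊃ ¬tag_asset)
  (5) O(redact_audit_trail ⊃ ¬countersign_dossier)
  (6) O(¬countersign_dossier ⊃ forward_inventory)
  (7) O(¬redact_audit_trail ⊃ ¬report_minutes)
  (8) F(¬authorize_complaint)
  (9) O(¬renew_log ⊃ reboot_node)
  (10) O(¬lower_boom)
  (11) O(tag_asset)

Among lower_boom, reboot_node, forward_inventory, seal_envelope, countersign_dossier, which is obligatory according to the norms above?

forward_inventory

Premise 11 gives O(tag_asset).
The contrapositive of premise 4 (O(¬report_minutes ⊃ ¬tag_asset)) is O(tag_asset ⊃ report_minutes), and O(tag_asset) is already established, so O(report_minutes).
The contrapositive of premise 7 (O(¬redact_audit_trail ⊃ ¬report_minutes)) is O(report_minutes ⊃ redact_audit_trail), and O(report_minutes) is already established, so O(redact_audit_trail).
From O(redact_audit_trail) and premise 5, O(redact_audit_trail ⊃ ¬countersign_dossier), we obtain O(¬countersign_dossier).
With premise 6, O(¬countersign_dossier ⊃ forward_inventory), the K-axiom yields O(forward_inventory).
So O(forward_inventory) holds — forward_inventory is obligatory. None of the other listed options is made obligatory by any chain of premises.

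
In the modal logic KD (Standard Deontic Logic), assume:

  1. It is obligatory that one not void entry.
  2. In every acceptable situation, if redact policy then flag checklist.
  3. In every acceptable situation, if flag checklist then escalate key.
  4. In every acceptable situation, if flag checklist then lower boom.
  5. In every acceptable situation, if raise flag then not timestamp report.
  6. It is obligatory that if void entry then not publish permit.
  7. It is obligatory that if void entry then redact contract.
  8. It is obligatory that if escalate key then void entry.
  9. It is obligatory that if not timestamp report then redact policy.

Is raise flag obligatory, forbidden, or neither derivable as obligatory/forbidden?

Forbidden

Premise 1 states O(¬void_entry) outright.
Premise 8 is O(escalate_key → void_entry); contrapositively O(¬void_entry → ¬escalate_key). Since O(¬void_entry) holds, K gives O(¬escalate_key).
The contrapositive of premise 3 (O(flag_checklist → escalate_key)) is O(¬escalate_key → ¬flag_checklist), and O(¬escalate_key) is already established, so O(¬flag_checklist).
Premise 2 is O(redact_policy → flag_checklist); contrapositively O(¬flag_checklist → ¬redact_policy). Since O(¬flag_checklist) holds, K gives O(¬redact_policy).
Premise 9, O(¬timestamp_report → redact_policy), contraposes to O(¬redact_policy → timestamp_report); with O(¬redact_policy) we get O(timestamp_report).
Premise 5, O(raise_flag → ¬timestamp_report), contraposes to O(timestamp_report → ¬raise_flag); with O(timestamp_report) we get O(¬raise_flag).
Premises 4, 6, 7 do not contribute to this derivation.
Thus O(¬raise_flag), which is F(raise_flag): raise_flag is forbidden.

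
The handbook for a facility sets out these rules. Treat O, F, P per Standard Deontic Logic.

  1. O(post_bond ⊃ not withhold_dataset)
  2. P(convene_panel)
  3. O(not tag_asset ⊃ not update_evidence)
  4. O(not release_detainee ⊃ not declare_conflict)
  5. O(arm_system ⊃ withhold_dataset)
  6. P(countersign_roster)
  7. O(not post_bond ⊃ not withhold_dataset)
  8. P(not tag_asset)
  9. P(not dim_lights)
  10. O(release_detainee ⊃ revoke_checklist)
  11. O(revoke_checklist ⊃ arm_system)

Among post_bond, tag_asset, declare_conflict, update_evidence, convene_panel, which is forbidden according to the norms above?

Premises 1 and 7 are O(post_bond ⊃ not withhold_dataset) and O(not post_bond ⊃ not withhold_dataset); every ideal world satisfies post_bond or not post_bond, so in either case not withhold_dataset holds — hence O(not withhold_dataset).
Premise 5 is O(arm_system ⊃ withhold_dataset); contrapositively O(not withhold_dataset ⊃ not arm_system). Since O(not withhold_dataset) holds, K gives O(not arm_system).
The contrapositive of premise 11 (O(revoke_checklist ⊃ arm_system)) is O(not arm_system ⊃ not revoke_checklist), and O(not arm_system) is already established, so O(not revoke_checklist).
Premise 10, O(release_detainee ⊃ revoke_checklist), contraposes to O(not revoke_checklist ⊃ not release_detainee); with O(not revoke_checklist) we get O(not release_detainee).
With premise 4, O(not release_detainee ⊃ not declare_conflict), the K-axiom yields O(not declare_conflict).
So O(not declare_conflict) holds, i.e. declare_conflict is forbidden. None of the other listed options is forbidden under the premises.

declare_conflict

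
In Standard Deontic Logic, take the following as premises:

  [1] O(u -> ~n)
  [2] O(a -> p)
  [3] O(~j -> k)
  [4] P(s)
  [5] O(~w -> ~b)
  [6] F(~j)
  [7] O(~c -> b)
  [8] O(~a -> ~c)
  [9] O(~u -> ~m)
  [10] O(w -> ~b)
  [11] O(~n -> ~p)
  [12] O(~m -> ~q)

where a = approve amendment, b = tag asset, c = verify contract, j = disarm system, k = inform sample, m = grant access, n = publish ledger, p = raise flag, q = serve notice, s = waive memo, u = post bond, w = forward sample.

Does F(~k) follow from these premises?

Premise 3 is O(~j -> k), but O(~j) is not derivable from the premises, so it does not yield O(k).
No other premise forces O(k). An ideal world satisfying every premise can still have ~k true, so F(~k) is not derivable.

No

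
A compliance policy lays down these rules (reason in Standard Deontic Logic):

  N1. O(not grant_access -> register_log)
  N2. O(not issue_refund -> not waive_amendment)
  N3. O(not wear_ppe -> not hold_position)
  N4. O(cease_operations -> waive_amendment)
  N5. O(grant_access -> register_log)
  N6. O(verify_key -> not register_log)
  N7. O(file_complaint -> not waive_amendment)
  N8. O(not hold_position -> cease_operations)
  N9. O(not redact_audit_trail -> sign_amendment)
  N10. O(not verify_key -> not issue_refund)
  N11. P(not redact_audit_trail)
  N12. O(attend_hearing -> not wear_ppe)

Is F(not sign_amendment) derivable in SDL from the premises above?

Premise 9 is O(not redact_audit_trail -> sign_amendment), but O(not redact_audit_trail) is not derivable from the premises (the permission P(not redact_audit_trail) asserts only not O(redact_audit_trail), not O(not redact_audit_trail)), so it does not yield O(sign_amendment).
No other premise forces O(sign_amendment). An ideal world satisfying every premise can still have not sign_amendment true, so F(not sign_amendment) is not derivable.

No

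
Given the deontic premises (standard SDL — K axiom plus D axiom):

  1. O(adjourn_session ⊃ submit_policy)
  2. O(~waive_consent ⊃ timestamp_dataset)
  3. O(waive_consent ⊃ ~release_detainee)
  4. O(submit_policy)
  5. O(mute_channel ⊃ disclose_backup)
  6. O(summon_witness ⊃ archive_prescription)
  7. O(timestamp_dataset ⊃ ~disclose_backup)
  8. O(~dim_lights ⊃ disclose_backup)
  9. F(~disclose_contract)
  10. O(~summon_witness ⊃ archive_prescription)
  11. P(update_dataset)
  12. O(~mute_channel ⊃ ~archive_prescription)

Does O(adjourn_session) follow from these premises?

No

Premise 1 is O(adjourn_session ⊃ submit_policy); even if O(submit_policy) held, inferring O(adjourn_session) would be affirming the consequent — invalid.
No other premise forces O(adjourn_session). An ideal world satisfying every premise can still have adjourn_session false, so O(adjourn_session) is not derivable.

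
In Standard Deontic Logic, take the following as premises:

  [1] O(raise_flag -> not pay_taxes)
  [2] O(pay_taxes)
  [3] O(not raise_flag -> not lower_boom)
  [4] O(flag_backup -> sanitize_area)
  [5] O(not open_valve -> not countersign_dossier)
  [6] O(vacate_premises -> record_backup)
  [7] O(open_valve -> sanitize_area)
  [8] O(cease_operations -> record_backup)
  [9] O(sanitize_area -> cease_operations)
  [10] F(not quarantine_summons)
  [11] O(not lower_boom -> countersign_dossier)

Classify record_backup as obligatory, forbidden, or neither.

Obligatory

Premise 2 states O(pay_taxes) outright.
Premise 1 is O(raise_flag -> not pay_taxes); contrapositively O(pay_taxes -> not raise_flag). Since O(pay_taxes) holds, K gives O(not raise_flag).
From O(not raise_flag) and premise 3, O(not raise_flag -> not lower_boom), we obtain O(not lower_boom).
From O(not lower_boom) and premise 11, O(not lower_boom -> countersign_dossier), we obtain O(countersign_dossier).
The contrapositive of premise 5 (O(not open_valve -> not countersign_dossier)) is O(countersign_dossier -> open_valve), and O(countersign_dossier) is already established, so O(open_valve).
Premise 7 is O(open_valve -> sanitize_area); since O(open_valve), deontic closure gives O(sanitize_area).
Applying K to premise 9 (O(sanitize_area -> cease_operations)) and O(sanitize_area) yields O(cease_operations).
Applying K to premise 8 (O(cease_operations -> record_backup)) and O(cease_operations) yields O(record_backup).
Premises 4, 6, 10 do not contribute to this derivation.
Hence record_backup is obligatory.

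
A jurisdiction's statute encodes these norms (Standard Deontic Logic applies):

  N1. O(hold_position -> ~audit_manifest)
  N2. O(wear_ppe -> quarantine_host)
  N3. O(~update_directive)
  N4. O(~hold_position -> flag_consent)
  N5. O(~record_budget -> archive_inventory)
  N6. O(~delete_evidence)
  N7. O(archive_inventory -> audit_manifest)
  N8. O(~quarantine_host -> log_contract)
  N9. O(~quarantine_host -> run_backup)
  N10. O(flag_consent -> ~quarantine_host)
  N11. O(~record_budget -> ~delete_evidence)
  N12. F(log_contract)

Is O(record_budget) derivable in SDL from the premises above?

Yes

Premise 12 is F(log_contract), i.e. O(~log_contract).
The contrapositive of premise 8 (O(~quarantine_host -> log_contract)) is O(~log_contract -> quarantine_host), and O(~log_contract) is already established, so O(quarantine_host).
The contrapositive of premise 10 (O(flag_consent -> ~quarantine_host)) is O(quarantine_host -> ~flag_consent), and O(quarantine_host) is already established, so O(~flag_consent).
Premise 4, O(~hold_position -> flag_consent), contraposes to O(~flag_consent -> hold_position); with O(~flag_consent) we get O(hold_position).
From O(hold_position) and premise 1, O(hold_position -> ~audit_manifest), we obtain O(~audit_manifest).
The contrapositive of premise 7 (O(archive_inventory -> audit_manifest)) is O(~audit_manifest -> ~archive_inventory), and O(~audit_manifest) is already established, so O(~archive_inventory).
The contrapositive of premise 5 (O(~record_budget -> archive_inventory)) is O(~archive_inventory -> record_budget), and O(~archive_inventory) is already established, so O(record_budget).
Premises 2, 3, 6, 9, 11 do not contribute to this derivation.
So O(record_budget) follows.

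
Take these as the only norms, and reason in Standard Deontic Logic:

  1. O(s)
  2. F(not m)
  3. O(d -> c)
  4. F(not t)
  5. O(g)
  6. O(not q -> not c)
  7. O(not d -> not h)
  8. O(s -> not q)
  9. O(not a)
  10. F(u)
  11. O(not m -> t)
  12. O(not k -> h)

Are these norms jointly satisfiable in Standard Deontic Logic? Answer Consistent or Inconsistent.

Premise 11 is O(not m -> t); even if O(t) held, inferring O(not m) would be affirming the consequent — invalid.
So O(not m) is not derivable, and the apparent clash with O(m) does not arise.
A world satisfying every obligation exists (e.g. a=false, c=false, d=false, g=true, h=false, k=true, m=true, q=false, s=true, t=true, u=false); no atom is both obligatory and forbidden, so the set is consistent.

Consistent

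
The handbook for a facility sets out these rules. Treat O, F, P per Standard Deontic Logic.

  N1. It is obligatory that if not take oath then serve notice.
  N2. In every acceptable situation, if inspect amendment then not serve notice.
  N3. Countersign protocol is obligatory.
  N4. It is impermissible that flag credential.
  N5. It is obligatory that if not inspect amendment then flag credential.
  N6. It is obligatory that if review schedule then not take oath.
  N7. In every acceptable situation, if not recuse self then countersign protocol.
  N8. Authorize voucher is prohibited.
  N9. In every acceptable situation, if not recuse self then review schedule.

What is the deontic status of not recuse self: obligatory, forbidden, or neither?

F(flag_credential) at premise 4 means O(¬flag_credential).
Premise 5, O(¬inspect_amendment → flag_credential), contraposes to O(¬flag_credential → inspect_amendment); with O(¬flag_credential) we get O(inspect_amendment).
With premise 2, O(inspect_amendment → ¬serve_notice), the K-axiom yields O(¬serve_notice).
Premise 1, O(¬take_oath → serve_notice), contraposes to O(¬serve_notice → take_oath); with O(¬serve_notice) we get O(take_oath).
The contrapositive of premise 6 (O(review_schedule → ¬take_oath)) is O(take_oath → ¬review_schedule), and O(take_oath) is already established, so O(¬review_schedule).
The contrapositive of premise 9 (O(¬recuse_self → review_schedule)) is O(¬review_schedule → recuse_self), and O(¬review_schedule) is already established, so O(recuse_self).
Premises 3, 7, 8 do not contribute to this derivation.
Thus O(recuse_self), which is F(¬recuse_self): ¬recuse_self is forbidden.

Forbidden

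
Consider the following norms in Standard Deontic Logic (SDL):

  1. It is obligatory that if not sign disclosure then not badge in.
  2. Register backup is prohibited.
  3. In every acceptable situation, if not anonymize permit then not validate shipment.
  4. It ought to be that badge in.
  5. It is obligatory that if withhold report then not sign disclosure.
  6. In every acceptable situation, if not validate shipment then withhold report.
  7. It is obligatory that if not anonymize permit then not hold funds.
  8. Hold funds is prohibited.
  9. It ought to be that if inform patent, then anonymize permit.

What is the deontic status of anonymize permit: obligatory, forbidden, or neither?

From premise 4 we have O(badge_in).
Premise 1 is O(¬sign_disclosure → ¬badge_in); contrapositively O(badge_in → sign_disclosure). Since O(badge_in) holds, K gives O(sign_disclosure).
Premise 5 is O(withhold_report → ¬sign_disclosure); contrapositively O(sign_disclosure → ¬withhold_report). Since O(sign_disclosure) holds, K gives O(¬withhold_report).
Premise 6 is O(¬validate_shipment → withhold_report); contrapositively O(¬withhold_report → validate_shipment). Since O(¬withhold_report) holds, K gives O(validate_shipment).
Premise 3, O(¬anonymize_permit → ¬validate_shipment), contraposes to O(validate_shipment → anonymize_permit); with O(validate_shipment) we get O(anonymize_permit).
Premises 2, 7, 8, 9 do not contribute to this derivation.
Hence anonymize_permit is obligatory.

Obligatory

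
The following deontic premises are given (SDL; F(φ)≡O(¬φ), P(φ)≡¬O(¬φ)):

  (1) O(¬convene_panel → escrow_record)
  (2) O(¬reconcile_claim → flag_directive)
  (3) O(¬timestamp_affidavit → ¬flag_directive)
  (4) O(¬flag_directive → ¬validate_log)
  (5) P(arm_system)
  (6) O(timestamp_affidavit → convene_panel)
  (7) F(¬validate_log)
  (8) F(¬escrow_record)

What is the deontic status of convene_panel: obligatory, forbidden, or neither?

F(¬validate_log) at premise 7 means O(validate_log).
Premise 4, O(¬flag_directive → ¬validate_log), contraposes to O(validate_log → flag_directive); with O(validate_log) we get O(flag_directive).
Premise 3, O(¬timestamp_affidavit → ¬flag_directive), contraposes to O(flag_directive → timestamp_affidavit); with O(flag_directive) we get O(timestamp_affidavit).
Premise 6 is O(timestamp_affidavit → convene_panel); since O(timestamp_affidavit), deontic closure gives O(convene_panel).
Premises 1, 2, 5, 8 do not contribute to this derivation.
Hence convene_panel is obligatory.

Obligatory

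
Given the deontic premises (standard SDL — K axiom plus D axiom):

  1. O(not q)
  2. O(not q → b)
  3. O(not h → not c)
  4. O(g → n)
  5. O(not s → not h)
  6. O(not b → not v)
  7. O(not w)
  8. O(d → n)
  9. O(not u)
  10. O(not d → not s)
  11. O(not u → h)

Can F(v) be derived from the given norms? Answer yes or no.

No

Premise 6 is O(not b → not v), but O(not b) is not derivable from the premises, so it does not yield O(not v).
No other premise forces O(not v). An ideal world satisfying every premise can still have v true, so F(v) is not derivable.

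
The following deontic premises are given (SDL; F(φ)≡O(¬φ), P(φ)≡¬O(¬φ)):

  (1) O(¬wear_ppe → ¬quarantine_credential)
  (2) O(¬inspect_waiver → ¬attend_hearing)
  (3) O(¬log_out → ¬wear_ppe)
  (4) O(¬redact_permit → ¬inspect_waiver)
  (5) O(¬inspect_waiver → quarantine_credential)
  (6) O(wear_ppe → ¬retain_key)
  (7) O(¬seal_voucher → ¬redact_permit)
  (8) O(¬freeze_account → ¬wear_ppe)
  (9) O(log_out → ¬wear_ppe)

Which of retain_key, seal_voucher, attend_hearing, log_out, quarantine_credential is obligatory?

By case analysis on ¬log_out: premise 3 gives O(¬log_out → ¬wear_ppe) and premise 9 gives O(log_out → ¬wear_ppe), so O(¬wear_ppe) either way.
From O(¬wear_ppe) and premise 1, O(¬wear_ppe → ¬quarantine_credential), we obtain O(¬quarantine_credential).
The contrapositive of premise 5 (O(¬inspect_waiver → quarantine_credential)) is O(¬quarantine_credential → inspect_waiver), and O(¬quarantine_credential) is already established, so O(inspect_waiver).
The contrapositive of premise 4 (O(¬redact_permit → ¬inspect_waiver)) is O(inspect_waiver → redact_permit), and O(inspect_waiver) is already established, so O(redact_permit).
The contrapositive of premise 7 (O(¬seal_voucher → ¬redact_permit)) is O(redact_permit → seal_voucher), and O(redact_permit) is already established, so O(seal_voucher).
So O(seal_voucher) holds — seal_voucher is obligatory. None of the other listed options is made obligatory by any chain of premises.

seal_voucher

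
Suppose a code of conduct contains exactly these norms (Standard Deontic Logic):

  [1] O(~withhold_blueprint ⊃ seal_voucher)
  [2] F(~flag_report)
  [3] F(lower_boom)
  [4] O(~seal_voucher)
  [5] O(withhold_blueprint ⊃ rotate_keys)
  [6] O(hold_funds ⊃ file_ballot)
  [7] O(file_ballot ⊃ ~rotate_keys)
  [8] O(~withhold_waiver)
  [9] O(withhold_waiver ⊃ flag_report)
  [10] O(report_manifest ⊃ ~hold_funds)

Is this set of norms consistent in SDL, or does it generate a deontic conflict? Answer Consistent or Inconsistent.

Consistent

Premise 9 is O(withhold_waiver ⊃ flag_report); even if O(flag_report) held, inferring O(withhold_waiver) would be affirming the consequent — invalid.
So O(withhold_waiver) is not derivable, and the apparent clash with O(~withhold_waiver) does not arise.
A world satisfying every obligation exists (e.g. file_ballot=false, flag_report=true, hold_funds=false, lower_boom=false, report_manifest=false, rotate_keys=true, seal_voucher=false, withhold_blueprint=true, withhold_waiver=false); no atom is both obligatory and forbidden, so the set is consistent.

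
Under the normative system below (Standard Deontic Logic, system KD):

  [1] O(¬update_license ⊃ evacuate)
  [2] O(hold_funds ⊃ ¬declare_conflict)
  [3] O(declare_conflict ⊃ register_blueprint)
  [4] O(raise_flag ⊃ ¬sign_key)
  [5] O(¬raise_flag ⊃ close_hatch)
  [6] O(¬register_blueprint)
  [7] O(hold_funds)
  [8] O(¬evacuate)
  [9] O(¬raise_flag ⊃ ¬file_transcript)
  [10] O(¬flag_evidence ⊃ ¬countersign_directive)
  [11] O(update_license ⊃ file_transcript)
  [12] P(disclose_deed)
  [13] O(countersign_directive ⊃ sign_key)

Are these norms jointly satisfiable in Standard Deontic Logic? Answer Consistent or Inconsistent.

Consistent

Premise 3 is O(declare_conflict ⊃ register_blueprint), but O(declare_conflict) is not derivable from the premises, so it does not yield O(register_blueprint).
So O(register_blueprint) is not derivable, and the apparent clash with O(¬register_blueprint) does not arise.
A world satisfying every obligation exists (e.g. close_hatch=false, countersign_directive=false, declare_conflict=false, disclose_deed=false, evacuate=false, file_transcript=true, flag_evidence=false, hold_funds=true, raise_flag=true, register_blueprint=false, sign_key=false, update_license=true); no atom is both obligatory and forbidden, so the set is consistent.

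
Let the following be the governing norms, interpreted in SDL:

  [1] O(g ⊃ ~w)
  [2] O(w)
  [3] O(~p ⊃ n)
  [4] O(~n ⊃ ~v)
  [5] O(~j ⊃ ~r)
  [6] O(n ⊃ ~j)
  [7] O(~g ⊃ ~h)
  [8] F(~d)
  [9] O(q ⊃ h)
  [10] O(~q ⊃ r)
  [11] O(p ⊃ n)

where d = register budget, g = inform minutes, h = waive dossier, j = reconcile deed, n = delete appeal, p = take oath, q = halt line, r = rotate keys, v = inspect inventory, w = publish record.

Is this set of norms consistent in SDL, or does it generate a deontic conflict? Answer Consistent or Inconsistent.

Premises 3 and 11 are O(~p ⊃ n) and O(p ⊃ n); every ideal world satisfies ~p or p, so in either case n holds — hence O(n).
Applying K to premise 6 (O(n ⊃ ~j)) and O(n) yields O(~j).
Premise 5 is O(~j ⊃ ~r); since O(~j), deontic closure gives O(~r).
Premise 10, O(~q ⊃ r), contraposes to O(~r ⊃ q); with O(~r) we get O(q).
From O(q) and premise 9, O(q ⊃ h), we obtain O(h).
Premise 7 is O(~g ⊃ ~h); contrapositively O(h ⊃ g). Since O(h) holds, K gives O(g).
From O(g) and premise 1, O(g ⊃ ~w), we obtain O(~w).
But premise 2 directly asserts O(w).
We now have both O(~w) and O(w) — w is simultaneously obligatory and forbidden, violating the D-axiom.

Inconsistent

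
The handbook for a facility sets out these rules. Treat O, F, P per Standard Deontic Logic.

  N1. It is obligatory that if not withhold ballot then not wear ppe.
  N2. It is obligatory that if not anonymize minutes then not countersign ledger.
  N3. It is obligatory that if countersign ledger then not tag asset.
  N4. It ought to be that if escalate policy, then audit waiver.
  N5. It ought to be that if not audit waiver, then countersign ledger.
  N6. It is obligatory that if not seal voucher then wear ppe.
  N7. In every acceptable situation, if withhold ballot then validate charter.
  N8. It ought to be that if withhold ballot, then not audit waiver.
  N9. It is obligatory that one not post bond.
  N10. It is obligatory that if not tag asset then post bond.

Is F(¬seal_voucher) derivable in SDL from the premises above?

Premise 9 gives O(¬post_bond).
The contrapositive of premise 10 (O(¬tag_asset → post_bond)) is O(¬post_bond → tag_asset), and O(¬post_bond) is already established, so O(tag_asset).
The contrapositive of premise 3 (O(countersign_ledger → ¬tag_asset)) is O(tag_asset → ¬countersign_ledger), and O(tag_asset) is already established, so O(¬countersign_ledger).
Premise 5, O(¬audit_waiver → countersign_ledger), contraposes to O(¬countersign_ledger → audit_waiver); with O(¬countersign_ledger) we get O(audit_waiver).
Premise 8, O(withhold_ballot → ¬audit_waiver), contraposes to O(audit_waiver → ¬withhold_ballot); with O(audit_waiver) we get O(¬withhold_ballot).
From O(¬withhold_ballot) and premise 1, O(¬withhold_ballot → ¬wear_ppe), we obtain O(¬wear_ppe).
Premise 6 is O(¬seal_voucher → wear_ppe); contrapositively O(¬wear_ppe → seal_voucher). Since O(¬wear_ppe) holds, K gives O(seal_voucher).
Premises 2, 4, 7 do not contribute to this derivation.
So O(seal_voucher) holds, i.e. F(¬seal_voucher). The claim follows.

Yes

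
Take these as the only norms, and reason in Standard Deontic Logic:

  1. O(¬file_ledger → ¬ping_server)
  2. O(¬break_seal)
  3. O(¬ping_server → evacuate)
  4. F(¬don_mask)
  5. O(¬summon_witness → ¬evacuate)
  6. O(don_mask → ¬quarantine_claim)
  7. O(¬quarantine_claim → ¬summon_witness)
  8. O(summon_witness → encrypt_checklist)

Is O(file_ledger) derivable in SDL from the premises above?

Premise 4 is F(¬don_mask), i.e. O(don_mask).
Applying K to premise 6 (O(don_mask → ¬quarantine_claim)) and O(don_mask) yields O(¬quarantine_claim).
Applying K to premise 7 (O(¬quarantine_claim → ¬summon_witness)) and O(¬quarantine_claim) yields O(¬summon_witness).
Applying K to premise 5 (O(¬summon_witness → ¬evacuate)) and O(¬summon_witness) yields O(¬evacuate).
Premise 3 is O(¬ping_server → evacuate); contrapositively O(¬evacuate → ping_server). Since O(¬evacuate) holds, K gives O(ping_server).
Premise 1 is O(¬file_ledger → ¬ping_server); contrapositively O(ping_server → file_ledger). Since O(ping_server) holds, K gives O(file_ledger).
Premises 2, 8 do not contribute to this derivation.
So O(file_ledger) follows.

Yes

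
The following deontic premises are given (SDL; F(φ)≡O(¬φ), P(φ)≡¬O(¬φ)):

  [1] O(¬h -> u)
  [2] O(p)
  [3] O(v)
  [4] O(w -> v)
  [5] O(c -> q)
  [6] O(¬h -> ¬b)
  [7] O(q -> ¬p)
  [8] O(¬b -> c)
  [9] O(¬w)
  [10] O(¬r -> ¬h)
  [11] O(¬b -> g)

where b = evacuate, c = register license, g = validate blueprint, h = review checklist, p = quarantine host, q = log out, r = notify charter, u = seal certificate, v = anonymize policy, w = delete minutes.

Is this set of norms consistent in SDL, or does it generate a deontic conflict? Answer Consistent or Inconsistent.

Premise 4 is O(w -> v); even if O(v) held, inferring O(w) would be affirming the consequent — invalid.
So O(w) is not derivable, and the apparent clash with O(¬w) does not arise.
A world satisfying every obligation exists (e.g. b=true, c=false, g=false, h=true, p=true, q=false, r=true, u=false, v=true, w=false); no atom is both obligatory and forbidden, so the set is consistent.

Consistent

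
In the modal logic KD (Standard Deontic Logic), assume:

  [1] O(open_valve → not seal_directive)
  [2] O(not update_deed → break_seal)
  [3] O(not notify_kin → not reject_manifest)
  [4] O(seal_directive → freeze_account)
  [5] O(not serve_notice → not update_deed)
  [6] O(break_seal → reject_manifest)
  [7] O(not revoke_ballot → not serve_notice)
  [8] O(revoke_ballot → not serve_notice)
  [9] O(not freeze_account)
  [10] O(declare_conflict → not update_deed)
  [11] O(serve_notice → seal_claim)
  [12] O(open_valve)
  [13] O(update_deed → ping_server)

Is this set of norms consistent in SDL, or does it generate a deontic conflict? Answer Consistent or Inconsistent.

Premise 4 is O(seal_directive → freeze_account), but O(seal_directive) is not derivable from the premises, so it does not yield O(freeze_account).
So O(freeze_account) is not derivable, and the apparent clash with O(not freeze_account) does not arise.
A world satisfying every obligation exists (e.g. break_seal=true, declare_conflict=false, freeze_account=false, notify_kin=true, open_valve=true, ping_server=false, reject_manifest=true, revoke_ballot=false, seal_claim=false, seal_directive=false, serve_notice=false, update_deed=false); no atom is both obligatory and forbidden, so the set is consistent.

Consistent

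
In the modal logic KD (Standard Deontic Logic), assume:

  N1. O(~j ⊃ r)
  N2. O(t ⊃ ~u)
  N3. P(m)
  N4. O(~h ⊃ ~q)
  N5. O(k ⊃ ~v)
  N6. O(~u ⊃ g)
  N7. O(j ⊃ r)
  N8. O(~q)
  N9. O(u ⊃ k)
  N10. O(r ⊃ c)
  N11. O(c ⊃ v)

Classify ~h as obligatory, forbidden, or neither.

Premise 4 is O(~h ⊃ ~q); even if O(~q) held, inferring O(~h) would be affirming the consequent — invalid.
No premise or chain of K-axiom applications forces O(~h), and none forces O(h). So ~h is neither obligatory nor forbidden under these norms.

Neither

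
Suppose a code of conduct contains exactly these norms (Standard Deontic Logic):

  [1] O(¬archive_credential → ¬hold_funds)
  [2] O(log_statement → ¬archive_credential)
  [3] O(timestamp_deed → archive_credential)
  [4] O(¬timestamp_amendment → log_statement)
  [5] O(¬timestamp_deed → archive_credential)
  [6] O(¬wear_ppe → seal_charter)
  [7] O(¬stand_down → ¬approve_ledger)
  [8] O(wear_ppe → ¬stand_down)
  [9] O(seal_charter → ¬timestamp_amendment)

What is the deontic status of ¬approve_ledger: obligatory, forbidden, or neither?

Obligatory

Premises 5 and 3 are O(¬timestamp_deed → archive_credential) and O(timestamp_deed → archive_credential); every ideal world satisfies ¬timestamp_deed or timestamp_deed, so in either case archive_credential holds — hence O(archive_credential).
Premise 2, O(log_statement → ¬archive_credential), contraposes to O(archive_credential → ¬log_statement); with O(archive_credential) we get O(¬log_statement).
Premise 4, O(¬timestamp_amendment → log_statement), contraposes to O(¬log_statement → timestamp_amendment); with O(¬log_statement) we get O(timestamp_amendment).
Premise 9, O(seal_charter → ¬timestamp_amendment), contraposes to O(timestamp_amendment → ¬seal_charter); with O(timestamp_amendment) we get O(¬seal_charter).
Premise 6, O(¬wear_ppe → seal_charter), contraposes to O(¬seal_charter → wear_ppe); with O(¬seal_charter) we get O(wear_ppe).
With premise 8, O(wear_ppe → ¬stand_down), the K-axiom yields O(¬stand_down).
From O(¬stand_down) and premise 7, O(¬stand_down → ¬approve_ledger), we obtain O(¬approve_ledger).
Premise 1 does not contribute to this derivation.
Hence ¬approve_ledger is obligatory.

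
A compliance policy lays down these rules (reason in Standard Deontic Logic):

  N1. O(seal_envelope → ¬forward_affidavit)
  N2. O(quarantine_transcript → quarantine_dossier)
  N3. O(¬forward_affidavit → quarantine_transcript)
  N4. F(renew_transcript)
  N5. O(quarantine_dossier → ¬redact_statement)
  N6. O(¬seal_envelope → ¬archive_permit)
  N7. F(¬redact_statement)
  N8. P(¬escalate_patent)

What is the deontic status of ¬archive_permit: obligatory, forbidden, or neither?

Obligatory

F(¬redact_statement) at premise 7 means O(redact_statement).
The contrapositive of premise 5 (O(quarantine_dossier → ¬redact_statement)) is O(redact_statement → ¬quarantine_dossier), and O(redact_statement) is already established, so O(¬quarantine_dossier).
Premise 2 is O(quarantine_transcript → quarantine_dossier); contrapositively O(¬quarantine_dossier → ¬quarantine_transcript). Since O(¬quarantine_dossier) holds, K gives O(¬quarantine_transcript).
Premise 3, O(¬forward_affidavit → quarantine_transcript), contraposes to O(¬quarantine_transcript → forward_affidavit); with O(¬quarantine_transcript) we get O(forward_affidavit).
Premise 1, O(seal_envelope → ¬forward_affidavit), contraposes to O(forward_affidavit → ¬seal_envelope); with O(forward_affidavit) we get O(¬seal_envelope).
With premise 6, O(¬seal_envelope → ¬archive_permit), the K-axiom yields O(¬archive_permit).
Premises 4, 8 do not contribute to this derivation.
Hence ¬archive_permit is obligatory.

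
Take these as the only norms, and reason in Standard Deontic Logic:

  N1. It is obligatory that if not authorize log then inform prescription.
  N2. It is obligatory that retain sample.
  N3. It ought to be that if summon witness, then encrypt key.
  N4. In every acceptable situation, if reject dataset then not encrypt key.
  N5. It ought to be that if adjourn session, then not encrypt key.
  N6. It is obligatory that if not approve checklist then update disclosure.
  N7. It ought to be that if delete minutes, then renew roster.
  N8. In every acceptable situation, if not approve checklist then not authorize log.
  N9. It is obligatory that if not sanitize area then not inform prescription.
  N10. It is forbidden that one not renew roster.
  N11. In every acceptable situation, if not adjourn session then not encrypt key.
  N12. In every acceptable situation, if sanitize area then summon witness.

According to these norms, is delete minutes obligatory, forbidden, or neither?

Premise 7 is O(delete_minutes → renew_roster); even if O(renew_roster) held, inferring O(delete_minutes) would be affirming the consequent — invalid.
No premise or chain of K-axiom applications forces O(delete_minutes), and none forces O(¬delete_minutes). So delete_minutes is neither obligatory nor forbidden under these norms.

Neither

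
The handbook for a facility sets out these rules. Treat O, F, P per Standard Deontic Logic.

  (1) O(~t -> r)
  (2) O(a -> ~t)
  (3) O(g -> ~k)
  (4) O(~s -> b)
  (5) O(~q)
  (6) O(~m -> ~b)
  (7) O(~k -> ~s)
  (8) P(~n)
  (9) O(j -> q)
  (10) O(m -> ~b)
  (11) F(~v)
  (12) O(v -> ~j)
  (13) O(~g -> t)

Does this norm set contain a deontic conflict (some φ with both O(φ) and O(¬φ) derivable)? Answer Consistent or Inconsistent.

Consistent

Premise 9 is O(j -> q), but O(j) is not derivable from the premises, so it does not yield O(q).
So O(q) is not derivable, and the apparent clash with O(~q) does not arise.
A world satisfying every obligation exists (e.g. a=false, b=false, g=false, j=false, k=true, m=false, n=false, q=false, r=false, s=true, t=true, v=true); no atom is both obligatory and forbidden, so the set is consistent.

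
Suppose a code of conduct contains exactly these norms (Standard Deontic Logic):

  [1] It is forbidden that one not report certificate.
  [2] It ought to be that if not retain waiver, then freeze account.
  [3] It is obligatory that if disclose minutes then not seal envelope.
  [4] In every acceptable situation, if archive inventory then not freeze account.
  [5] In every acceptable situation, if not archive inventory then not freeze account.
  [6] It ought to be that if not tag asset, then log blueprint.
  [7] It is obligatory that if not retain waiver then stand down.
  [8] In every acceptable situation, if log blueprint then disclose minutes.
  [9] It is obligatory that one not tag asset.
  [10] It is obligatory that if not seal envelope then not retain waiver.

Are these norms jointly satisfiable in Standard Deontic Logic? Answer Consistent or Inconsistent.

By case analysis on ¬archive_inventory: premise 5 gives O(¬archive_inventory → ¬freeze_account) and premise 4 gives O(archive_inventory → ¬freeze_account), so O(¬freeze_account) either way.
Premise 2 is O(¬retain_waiver → freeze_account); contrapositively O(¬freeze_account → retain_waiver). Since O(¬freeze_account) holds, K gives O(retain_waiver).
The contrapositive of premise 10 (O(¬seal_envelope → ¬retain_waiver)) is O(retain_waiver → seal_envelope), and O(retain_waiver) is already established, so O(seal_envelope).
Premise 3 is O(disclose_minutes → ¬seal_envelope); contrapositively O(seal_envelope → ¬disclose_minutes). Since O(seal_envelope) holds, K gives O(¬disclose_minutes).
The contrapositive of premise 8 (O(log_blueprint → disclose_minutes)) is O(¬disclose_minutes → ¬log_blueprint), and O(¬disclose_minutes) is already established, so O(¬log_blueprint).
Premise 6, O(¬tag_asset → log_blueprint), contraposes to O(¬log_blueprint → tag_asset); with O(¬log_blueprint) we get O(tag_asset).
But premise 9 directly asserts O(¬tag_asset).
We now have both O(tag_asset) and O(¬tag_asset) — tag_asset is simultaneously obligatory and forbidden, violating the D-axiom.

Inconsistent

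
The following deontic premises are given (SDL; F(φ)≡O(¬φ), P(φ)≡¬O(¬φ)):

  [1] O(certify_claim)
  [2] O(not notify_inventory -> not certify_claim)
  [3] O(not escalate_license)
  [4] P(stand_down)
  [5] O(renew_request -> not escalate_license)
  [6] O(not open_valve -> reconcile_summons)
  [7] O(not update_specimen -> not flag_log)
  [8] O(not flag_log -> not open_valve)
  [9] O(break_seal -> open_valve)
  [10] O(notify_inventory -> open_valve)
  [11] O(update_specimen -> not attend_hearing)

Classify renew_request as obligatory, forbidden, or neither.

Premise 5 is O(renew_request -> not escalate_license); even if O(not escalate_license) held, inferring O(renew_request) would be affirming the consequent — invalid.
No premise or chain of K-axiom applications forces O(renew_request), and none forces O(not renew_request). So renew_request is neither obligatory nor forbidden under these norms.

Neither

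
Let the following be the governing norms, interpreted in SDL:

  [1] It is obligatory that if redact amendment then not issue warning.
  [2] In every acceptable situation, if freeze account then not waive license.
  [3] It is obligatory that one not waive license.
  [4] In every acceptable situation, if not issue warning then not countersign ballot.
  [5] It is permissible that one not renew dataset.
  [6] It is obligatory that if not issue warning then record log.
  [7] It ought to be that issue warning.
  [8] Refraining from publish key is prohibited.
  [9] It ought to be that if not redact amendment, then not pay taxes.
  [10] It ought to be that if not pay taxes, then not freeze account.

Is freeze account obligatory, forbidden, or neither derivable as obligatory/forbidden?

Forbidden

Premise 7 states O(issue_warning) outright.
The contrapositive of premise 1 (O(redact_amendment → ¬issue_warning)) is O(issue_warning → ¬redact_amendment), and O(issue_warning) is already established, so O(¬redact_amendment).
With premise 9, O(¬redact_amendment → ¬pay_taxes), the K-axiom yields O(¬pay_taxes).
Premise 10 is O(¬pay_taxes → ¬freeze_account); since O(¬pay_taxes), deontic closure gives O(¬freeze_account).
Premises 2, 3, 4, 5, 6, 8 do not contribute to this derivation.
Thus O(¬freeze_account), which is F(freeze_account): freeze_account is forbidden.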